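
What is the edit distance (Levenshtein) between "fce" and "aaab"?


Computing edit distance: "fce" -> "aaab"
DP table:
           a    a    a    b
      0    1    2    3    4
  f   1    1    2    3    4
  c   2    2    2    3    4
  e   3    3    3    3    4
Edit distance = dp[3][4] = 4

4


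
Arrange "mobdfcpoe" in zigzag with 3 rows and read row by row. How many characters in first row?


Zigzag "mobdfcpoe" into 3 rows:
Placing characters:
  'm' => row 0
  'o' => row 1
  'b' => row 2
  'd' => row 1
  'f' => row 0
  'c' => row 1
  'p' => row 2
  'o' => row 1
  'e' => row 0
Rows:
  Row 0: "mfe"
  Row 1: "odco"
  Row 2: "bp"
First row length: 3

3


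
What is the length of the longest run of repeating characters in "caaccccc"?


Input: "caaccccc"
Scanning for longest run:
  Position 1 ('a'): new char, reset run to 1
  Position 2 ('a'): continues run of 'a', length=2
  Position 3 ('c'): new char, reset run to 1
  Position 4 ('c'): continues run of 'c', length=2
  Position 5 ('c'): continues run of 'c', length=3
  Position 6 ('c'): continues run of 'c', length=4
  Position 7 ('c'): continues run of 'c', length=5
Longest run: 'c' with length 5

5


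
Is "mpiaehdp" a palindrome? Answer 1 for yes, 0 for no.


Input: mpiaehdp
Reversed: pdheaipm
  Compare pos 0 ('m') with pos 7 ('p'): MISMATCH
  Compare pos 1 ('p') with pos 6 ('d'): MISMATCH
  Compare pos 2 ('i') with pos 5 ('h'): MISMATCH
  Compare pos 3 ('a') with pos 4 ('e'): MISMATCH
Result: not a palindrome

0


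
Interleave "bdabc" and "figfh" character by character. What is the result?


Interleaving "bdabc" and "figfh":
  Position 0: 'b' from first, 'f' from second => "bf"
  Position 1: 'd' from first, 'i' from second => "di"
  Position 2: 'a' from first, 'g' from second => "ag"
  Position 3: 'b' from first, 'f' from second => "bf"
  Position 4: 'c' from first, 'h' from second => "ch"
Result: bfdiagbfch

bfdiagbfch


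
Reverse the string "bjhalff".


Input: bjhalff
Reading characters right to left:
  Position 6: 'f'
  Position 5: 'f'
  Position 4: 'l'
  Position 3: 'a'
  Position 2: 'h'
  Position 1: 'j'
  Position 0: 'b'
Reversed: fflahjb

fflahjb


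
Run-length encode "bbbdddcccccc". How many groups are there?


Input: bbbdddcccccc
Scanning for consecutive runs:
  Group 1: 'b' x 3 (positions 0-2)
  Group 2: 'd' x 3 (positions 3-5)
  Group 3: 'c' x 6 (positions 6-11)
Total groups: 3

3


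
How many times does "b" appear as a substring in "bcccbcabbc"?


Searching for "b" in "bcccbcabbc"
Scanning each position:
  Position 0: "b" => MATCH
  Position 1: "c" => no
  Position 2: "c" => no
  Position 3: "c" => no
  Position 4: "b" => MATCH
  Position 5: "c" => no
  Position 6: "a" => no
  Position 7: "b" => MATCH
  Position 8: "b" => MATCH
  Position 9: "c" => no
Total occurrences: 4

4


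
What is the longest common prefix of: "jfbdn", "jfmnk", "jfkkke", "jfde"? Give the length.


Words: jfbdn, jfmnk, jfkkke, jfde
  Position 0: all 'j' => match
  Position 1: all 'f' => match
  Position 2: ('b', 'm', 'k', 'd') => mismatch, stop
LCP = "jf" (length 2)

2


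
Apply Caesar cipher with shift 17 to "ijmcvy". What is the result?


Caesar cipher: shift "ijmcvy" by 17
  'i' (pos 8) + 17 = pos 25 = 'z'
  'j' (pos 9) + 17 = pos 0 = 'a'
  'm' (pos 12) + 17 = pos 3 = 'd'
  'c' (pos 2) + 17 = pos 19 = 't'
  'v' (pos 21) + 17 = pos 12 = 'm'
  'y' (pos 24) + 17 = pos 15 = 'p'
Result: zadtmp

zadtmp


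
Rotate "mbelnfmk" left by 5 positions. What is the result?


Input: "mbelnfmk", rotate left by 5
First 5 characters: "mbeln"
Remaining characters: "fmk"
Concatenate remaining + first: "fmk" + "mbeln" = "fmkmbeln"

fmkmbeln


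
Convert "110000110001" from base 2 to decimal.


Input: "110000110001" in base 2
Positional expansion:
  Digit '1' (value 1) x 2^11 = 2048
  Digit '1' (value 1) x 2^10 = 1024
  Digit '0' (value 0) x 2^9 = 0
  Digit '0' (value 0) x 2^8 = 0
  Digit '0' (value 0) x 2^7 = 0
  Digit '0' (value 0) x 2^6 = 0
  Digit '1' (value 1) x 2^5 = 32
  Digit '1' (value 1) x 2^4 = 16
  Digit '0' (value 0) x 2^3 = 0
  Digit '0' (value 0) x 2^2 = 0
  Digit '0' (value 0) x 2^1 = 0
  Digit '1' (value 1) x 2^0 = 1
Sum = 3121

3121


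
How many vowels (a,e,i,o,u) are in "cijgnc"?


Input: cijgnc
Checking each character:
  'c' at position 0: consonant
  'i' at position 1: vowel (running total: 1)
  'j' at position 2: consonant
  'g' at position 3: consonant
  'n' at position 4: consonant
  'c' at position 5: consonant
Total vowels: 1

1


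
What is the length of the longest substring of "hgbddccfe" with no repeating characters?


Input: "hgbddccfe"
Sliding window (track last position of each char):
  Position 0 ('h'): window [0,0] length 1 -- new best
  Position 1 ('g'): window [0,1] length 2 -- new best
  Position 2 ('b'): window [0,2] length 3 -- new best
  Position 3 ('d'): window [0,3] length 4 -- new best
  Position 4 ('d'): repeat (last at 3), move window start to 4
  Position 4 ('d'): window [4,4] length 1
  Position 5 ('c'): window [4,5] length 2
  Position 6 ('c'): repeat (last at 5), move window start to 6
  Position 6 ('c'): window [6,6] length 1
  Position 7 ('f'): window [6,7] length 2
  Position 8 ('e'): window [6,8] length 3
Longest substring with no repeats: "hgbd" with length 4

4


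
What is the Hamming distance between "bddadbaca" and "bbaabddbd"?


Comparing "bddadbaca" and "bbaabddbd" position by position:
  Position 0: 'b' vs 'b' => same
  Position 1: 'd' vs 'b' => differ
  Position 2: 'd' vs 'a' => differ
  Position 3: 'a' vs 'a' => same
  Position 4: 'd' vs 'b' => differ
  Position 5: 'b' vs 'd' => differ
  Position 6: 'a' vs 'd' => differ
  Position 7: 'c' vs 'b' => differ
  Position 8: 'a' vs 'd' => differ
Total differences (Hamming distance): 7

7


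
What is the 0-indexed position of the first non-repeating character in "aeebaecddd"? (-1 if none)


Input: aeebaecddd
Character frequencies:
  'a': 2
  'b': 1
  'c': 1
  'd': 3
  'e': 3
Scanning left to right for freq == 1:
  Position 0 ('a'): freq=2, skip
  Position 1 ('e'): freq=3, skip
  Position 2 ('e'): freq=3, skip
  Position 3 ('b'): unique! => answer = 3

3


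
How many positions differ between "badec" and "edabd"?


Comparing "badec" and "edabd" position by position:
  Position 0: 'b' vs 'e' => DIFFER
  Position 1: 'a' vs 'd' => DIFFER
  Position 2: 'd' vs 'a' => DIFFER
  Position 3: 'e' vs 'b' => DIFFER
  Position 4: 'c' vs 'd' => DIFFER
Positions that differ: 5

5


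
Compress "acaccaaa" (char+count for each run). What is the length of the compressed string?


Input: acaccaaa
Runs:
  'a' x 1 => "a1"
  'c' x 1 => "c1"
  'a' x 1 => "a1"
  'c' x 2 => "c2"
  'a' x 3 => "a3"
Compressed: "a1c1a1c2a3"
Compressed length: 10

10


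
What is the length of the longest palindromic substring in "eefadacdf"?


Input: "eefadacdf"
Checking substrings for palindromes:
  [3:6] "ada" (len 3) => palindrome
  [0:2] "ee" (len 2) => palindrome
Longest palindromic substring: "ada" with length 3

3


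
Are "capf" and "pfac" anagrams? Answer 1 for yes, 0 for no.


Strings: "capf", "pfac"
Sorted first:  acfp
Sorted second: acfp
Sorted forms match => anagrams

1


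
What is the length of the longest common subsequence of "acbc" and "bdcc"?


LCS of "acbc" and "bdcc"
DP table:
           b    d    c    c
      0    0    0    0    0
  a   0    0    0    0    0
  c   0    0    0    1    1
  b   0    1    1    1    1
  c   0    1    1    2    2
LCS length = dp[4][4] = 2

2


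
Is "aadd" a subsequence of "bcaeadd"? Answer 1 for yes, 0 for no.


Check if "aadd" is a subsequence of "bcaeadd"
Greedy scan:
  Position 0 ('b'): no match needed
  Position 1 ('c'): no match needed
  Position 2 ('a'): matches sub[0] = 'a'
  Position 3 ('e'): no match needed
  Position 4 ('a'): matches sub[1] = 'a'
  Position 5 ('d'): matches sub[2] = 'd'
  Position 6 ('d'): matches sub[3] = 'd'
All 4 characters matched => is a subsequence

1


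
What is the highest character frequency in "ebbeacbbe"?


Input: ebbeacbbe
Character counts:
  'a': 1
  'b': 4
  'c': 1
  'e': 3
Maximum frequency: 4

4


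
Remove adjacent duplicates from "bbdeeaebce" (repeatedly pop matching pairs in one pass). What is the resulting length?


Input: bbdeeaebce
Stack-based adjacent duplicate removal:
  Read 'b': push. Stack: b
  Read 'b': matches stack top 'b' => pop. Stack: (empty)
  Read 'd': push. Stack: d
  Read 'e': push. Stack: de
  Read 'e': matches stack top 'e' => pop. Stack: d
  Read 'a': push. Stack: da
  Read 'e': push. Stack: dae
  Read 'b': push. Stack: daeb
  Read 'c': push. Stack: daebc
  Read 'e': push. Stack: daebce
Final stack: "daebce" (length 6)

6


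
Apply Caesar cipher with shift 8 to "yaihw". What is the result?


Caesar cipher: shift "yaihw" by 8
  'y' (pos 24) + 8 = pos 6 = 'g'
  'a' (pos 0) + 8 = pos 8 = 'i'
  'i' (pos 8) + 8 = pos 16 = 'q'
  'h' (pos 7) + 8 = pos 15 = 'p'
  'w' (pos 22) + 8 = pos 4 = 'e'
Result: giqpe

giqpe


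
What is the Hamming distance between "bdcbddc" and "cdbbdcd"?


Comparing "bdcbddc" and "cdbbdcd" position by position:
  Position 0: 'b' vs 'c' => differ
  Position 1: 'd' vs 'd' => same
  Position 2: 'c' vs 'b' => differ
  Position 3: 'b' vs 'b' => same
  Position 4: 'd' vs 'd' => same
  Position 5: 'd' vs 'c' => differ
  Position 6: 'c' vs 'd' => differ
Total differences (Hamming distance): 4

4


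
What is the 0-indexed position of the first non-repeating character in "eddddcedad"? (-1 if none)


Input: eddddcedad
Character frequencies:
  'a': 1
  'c': 1
  'd': 6
  'e': 2
Scanning left to right for freq == 1:
  Position 0 ('e'): freq=2, skip
  Position 1 ('d'): freq=6, skip
  Position 2 ('d'): freq=6, skip
  Position 3 ('d'): freq=6, skip
  Position 4 ('d'): freq=6, skip
  Position 5 ('c'): unique! => answer = 5

5


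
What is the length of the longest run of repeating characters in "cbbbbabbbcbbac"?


Input: "cbbbbabbbcbbac"
Scanning for longest run:
  Position 1 ('b'): new char, reset run to 1
  Position 2 ('b'): continues run of 'b', length=2
  Position 3 ('b'): continues run of 'b', length=3
  Position 4 ('b'): continues run of 'b', length=4
  Position 5 ('a'): new char, reset run to 1
  Position 6 ('b'): new char, reset run to 1
  Position 7 ('b'): continues run of 'b', length=2
  Position 8 ('b'): continues run of 'b', length=3
  Position 9 ('c'): new char, reset run to 1
  Position 10 ('b'): new char, reset run to 1
  Position 11 ('b'): continues run of 'b', length=2
  Position 12 ('a'): new char, reset run to 1
  Position 13 ('c'): new char, reset run to 1
Longest run: 'b' with length 4

4


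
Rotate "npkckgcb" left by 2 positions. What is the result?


Input: "npkckgcb", rotate left by 2
First 2 characters: "np"
Remaining characters: "kckgcb"
Concatenate remaining + first: "kckgcb" + "np" = "kckgcbnp"

kckgcbnp


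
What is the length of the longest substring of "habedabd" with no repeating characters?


Input: "habedabd"
Sliding window (track last position of each char):
  Position 0 ('h'): window [0,0] length 1 -- new best
  Position 1 ('a'): window [0,1] length 2 -- new best
  Position 2 ('b'): window [0,2] length 3 -- new best
  Position 3 ('e'): window [0,3] length 4 -- new best
  Position 4 ('d'): window [0,4] length 5 -- new best
  Position 5 ('a'): repeat (last at 1), move window start to 2
  Position 5 ('a'): window [2,5] length 4
  Position 6 ('b'): repeat (last at 2), move window start to 3
  Position 6 ('b'): window [3,6] length 4
  Position 7 ('d'): repeat (last at 4), move window start to 5
  Position 7 ('d'): window [5,7] length 3
Longest substring with no repeats: "habed" with length 5

5


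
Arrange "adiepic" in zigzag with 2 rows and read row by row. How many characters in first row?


Zigzag "adiepic" into 2 rows:
Placing characters:
  'a' => row 0
  'd' => row 1
  'i' => row 0
  'e' => row 1
  'p' => row 0
  'i' => row 1
  'c' => row 0
Rows:
  Row 0: "aipc"
  Row 1: "dei"
First row length: 4

4


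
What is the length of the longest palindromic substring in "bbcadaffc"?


Input: "bbcadaffc"
Checking substrings for palindromes:
  [3:6] "ada" (len 3) => palindrome
  [0:2] "bb" (len 2) => palindrome
  [6:8] "ff" (len 2) => palindrome
Longest palindromic substring: "ada" with length 3

3


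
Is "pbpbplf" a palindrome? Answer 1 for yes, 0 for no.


Input: pbpbplf
Reversed: flpbpbp
  Compare pos 0 ('p') with pos 6 ('f'): MISMATCH
  Compare pos 1 ('b') with pos 5 ('l'): MISMATCH
  Compare pos 2 ('p') with pos 4 ('p'): match
Result: not a palindrome

0


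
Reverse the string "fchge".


Input: fchge
Reading characters right to left:
  Position 4: 'e'
  Position 3: 'g'
  Position 2: 'h'
  Position 1: 'c'
  Position 0: 'f'
Reversed: eghcf

eghcf


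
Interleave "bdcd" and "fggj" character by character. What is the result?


Interleaving "bdcd" and "fggj":
  Position 0: 'b' from first, 'f' from second => "bf"
  Position 1: 'd' from first, 'g' from second => "dg"
  Position 2: 'c' from first, 'g' from second => "cg"
  Position 3: 'd' from first, 'j' from second => "dj"
Result: bfdgcgdj

bfdgcgdj


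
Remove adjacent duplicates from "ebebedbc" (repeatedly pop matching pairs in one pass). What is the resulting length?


Input: ebebedbc
Stack-based adjacent duplicate removal:
  Read 'e': push. Stack: e
  Read 'b': push. Stack: eb
  Read 'e': push. Stack: ebe
  Read 'b': push. Stack: ebeb
  Read 'e': push. Stack: ebebe
  Read 'd': push. Stack: ebebed
  Read 'b': push. Stack: ebebedb
  Read 'c': push. Stack: ebebedbc
Final stack: "ebebedbc" (length 8)

8


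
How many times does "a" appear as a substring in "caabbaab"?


Searching for "a" in "caabbaab"
Scanning each position:
  Position 0: "c" => no
  Position 1: "a" => MATCH
  Position 2: "a" => MATCH
  Position 3: "b" => no
  Position 4: "b" => no
  Position 5: "a" => MATCH
  Position 6: "a" => MATCH
  Position 7: "b" => no
Total occurrences: 4

4


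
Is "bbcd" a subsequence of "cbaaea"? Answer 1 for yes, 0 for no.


Check if "bbcd" is a subsequence of "cbaaea"
Greedy scan:
  Position 0 ('c'): no match needed
  Position 1 ('b'): matches sub[0] = 'b'
  Position 2 ('a'): no match needed
  Position 3 ('a'): no match needed
  Position 4 ('e'): no match needed
  Position 5 ('a'): no match needed
Only matched 1/4 characters => not a subsequence

0


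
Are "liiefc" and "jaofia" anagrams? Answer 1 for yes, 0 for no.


Strings: "liiefc", "jaofia"
Sorted first:  cefiil
Sorted second: aafijo
Differ at position 0: 'c' vs 'a' => not anagrams

0


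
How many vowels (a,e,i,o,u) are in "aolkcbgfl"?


Input: aolkcbgfl
Checking each character:
  'a' at position 0: vowel (running total: 1)
  'o' at position 1: vowel (running total: 2)
  'l' at position 2: consonant
  'k' at position 3: consonant
  'c' at position 4: consonant
  'b' at position 5: consonant
  'g' at position 6: consonant
  'f' at position 7: consonant
  'l' at position 8: consonant
Total vowels: 2

2


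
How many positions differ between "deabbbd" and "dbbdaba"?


Comparing "deabbbd" and "dbbdaba" position by position:
  Position 0: 'd' vs 'd' => same
  Position 1: 'e' vs 'b' => DIFFER
  Position 2: 'a' vs 'b' => DIFFER
  Position 3: 'b' vs 'd' => DIFFER
  Position 4: 'b' vs 'a' => DIFFER
  Position 5: 'b' vs 'b' => same
  Position 6: 'd' vs 'a' => DIFFER
Positions that differ: 5

5


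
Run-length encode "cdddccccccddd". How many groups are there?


Input: cdddccccccddd
Scanning for consecutive runs:
  Group 1: 'c' x 1 (positions 0-0)
  Group 2: 'd' x 3 (positions 1-3)
  Group 3: 'c' x 6 (positions 4-9)
  Group 4: 'd' x 3 (positions 10-12)
Total groups: 4

4


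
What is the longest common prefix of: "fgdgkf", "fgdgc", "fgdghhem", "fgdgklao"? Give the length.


Words: fgdgkf, fgdgc, fgdghhem, fgdgklao
  Position 0: all 'f' => match
  Position 1: all 'g' => match
  Position 2: all 'd' => match
  Position 3: all 'g' => match
  Position 4: ('k', 'c', 'h', 'k') => mismatch, stop
LCP = "fgdg" (length 4)

4


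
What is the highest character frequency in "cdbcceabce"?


Input: cdbcceabce
Character counts:
  'a': 1
  'b': 2
  'c': 4
  'd': 1
  'e': 2
Maximum frequency: 4

4


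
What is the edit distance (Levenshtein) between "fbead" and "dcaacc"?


Computing edit distance: "fbead" -> "dcaacc"
DP table:
           d    c    a    a    c    c
      0    1    2    3    4    5    6
  f   1    1    2    3    4    5    6
  b   2    2    2    3    4    5    6
  e   3    3    3    3    4    5    6
  a   4    4    4    3    3    4    5
  d   5    4    5    4    4    4    5
Edit distance = dp[5][6] = 5

5


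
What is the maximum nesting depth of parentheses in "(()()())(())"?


Input: "(()()())(())"
Tracking depth:
  Position 0 '(': depth becomes 1
  Position 1 '(': depth becomes 2
  Position 2 ')': depth becomes 1
  Position 3 '(': depth becomes 2
  Position 4 ')': depth becomes 1
  Position 5 '(': depth becomes 2
  Position 6 ')': depth becomes 1
  Position 7 ')': depth becomes 0
  Position 8 '(': depth becomes 1
  Position 9 '(': depth becomes 2
  Position 10 ')': depth becomes 1
  Position 11 ')': depth becomes 0
Maximum depth reached: 2

2


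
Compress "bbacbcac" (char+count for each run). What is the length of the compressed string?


Input: bbacbcac
Runs:
  'b' x 2 => "b2"
  'a' x 1 => "a1"
  'c' x 1 => "c1"
  'b' x 1 => "b1"
  'c' x 1 => "c1"
  'a' x 1 => "a1"
  'c' x 1 => "c1"
Compressed: "b2a1c1b1c1a1c1"
Compressed length: 14

14


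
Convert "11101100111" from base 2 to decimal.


Input: "11101100111" in base 2
Positional expansion:
  Digit '1' (value 1) x 2^10 = 1024
  Digit '1' (value 1) x 2^9 = 512
  Digit '1' (value 1) x 2^8 = 256
  Digit '0' (value 0) x 2^7 = 0
  Digit '1' (value 1) x 2^6 = 64
  Digit '1' (value 1) x 2^5 = 32
  Digit '0' (value 0) x 2^4 = 0
  Digit '0' (value 0) x 2^3 = 0
  Digit '1' (value 1) x 2^2 = 4
  Digit '1' (value 1) x 2^1 = 2
  Digit '1' (value 1) x 2^0 = 1
Sum = 1895

1895


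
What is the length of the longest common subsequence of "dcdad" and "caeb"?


LCS of "dcdad" and "caeb"
DP table:
           c    a    e    b
      0    0    0    0    0
  d   0    0    0    0    0
  c   0    1    1    1    1
  d   0    1    1    1    1
  a   0    1    2    2    2
  d   0    1    2    2    2
LCS length = dp[5][4] = 2

2


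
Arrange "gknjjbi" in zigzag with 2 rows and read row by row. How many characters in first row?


Zigzag "gknjjbi" into 2 rows:
Placing characters:
  'g' => row 0
  'k' => row 1
  'n' => row 0
  'j' => row 1
  'j' => row 0
  'b' => row 1
  'i' => row 0
Rows:
  Row 0: "gnji"
  Row 1: "kjb"
First row length: 4

4


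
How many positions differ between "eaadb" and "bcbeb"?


Comparing "eaadb" and "bcbeb" position by position:
  Position 0: 'e' vs 'b' => DIFFER
  Position 1: 'a' vs 'c' => DIFFER
  Position 2: 'a' vs 'b' => DIFFER
  Position 3: 'd' vs 'e' => DIFFER
  Position 4: 'b' vs 'b' => same
Positions that differ: 4

4


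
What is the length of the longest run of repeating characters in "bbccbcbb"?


Input: "bbccbcbb"
Scanning for longest run:
  Position 1 ('b'): continues run of 'b', length=2
  Position 2 ('c'): new char, reset run to 1
  Position 3 ('c'): continues run of 'c', length=2
  Position 4 ('b'): new char, reset run to 1
  Position 5 ('c'): new char, reset run to 1
  Position 6 ('b'): new char, reset run to 1
  Position 7 ('b'): continues run of 'b', length=2
Longest run: 'b' with length 2

2


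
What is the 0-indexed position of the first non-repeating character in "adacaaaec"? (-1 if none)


Input: adacaaaec
Character frequencies:
  'a': 5
  'c': 2
  'd': 1
  'e': 1
Scanning left to right for freq == 1:
  Position 0 ('a'): freq=5, skip
  Position 1 ('d'): unique! => answer = 1

1


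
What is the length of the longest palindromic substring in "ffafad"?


Input: "ffafad"
Checking substrings for palindromes:
  [1:4] "faf" (len 3) => palindrome
  [2:5] "afa" (len 3) => palindrome
  [0:2] "ff" (len 2) => palindrome
Longest palindromic substring: "faf" with length 3

3


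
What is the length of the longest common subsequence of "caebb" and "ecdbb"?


LCS of "caebb" and "ecdbb"
DP table:
           e    c    d    b    b
      0    0    0    0    0    0
  c   0    0    1    1    1    1
  a   0    0    1    1    1    1
  e   0    1    1    1    1    1
  b   0    1    1    1    2    2
  b   0    1    1    1    2    3
LCS length = dp[5][5] = 3

3


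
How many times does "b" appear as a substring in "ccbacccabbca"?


Searching for "b" in "ccbacccabbca"
Scanning each position:
  Position 0: "c" => no
  Position 1: "c" => no
  Position 2: "b" => MATCH
  Position 3: "a" => no
  Position 4: "c" => no
  Position 5: "c" => no
  Position 6: "c" => no
  Position 7: "a" => no
  Position 8: "b" => MATCH
  Position 9: "b" => MATCH
  Position 10: "c" => no
  Position 11: "a" => no
Total occurrences: 3

3


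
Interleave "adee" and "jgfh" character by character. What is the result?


Interleaving "adee" and "jgfh":
  Position 0: 'a' from first, 'j' from second => "aj"
  Position 1: 'd' from first, 'g' from second => "dg"
  Position 2: 'e' from first, 'f' from second => "ef"
  Position 3: 'e' from first, 'h' from second => "eh"
Result: ajdgefeh

ajdgefeh


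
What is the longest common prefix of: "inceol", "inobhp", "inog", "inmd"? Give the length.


Words: inceol, inobhp, inog, inmd
  Position 0: all 'i' => match
  Position 1: all 'n' => match
  Position 2: ('c', 'o', 'o', 'm') => mismatch, stop
LCP = "in" (length 2)

2


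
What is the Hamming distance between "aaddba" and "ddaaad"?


Comparing "aaddba" and "ddaaad" position by position:
  Position 0: 'a' vs 'd' => differ
  Position 1: 'a' vs 'd' => differ
  Position 2: 'd' vs 'a' => differ
  Position 3: 'd' vs 'a' => differ
  Position 4: 'b' vs 'a' => differ
  Position 5: 'a' vs 'd' => differ
Total differences (Hamming distance): 6

6


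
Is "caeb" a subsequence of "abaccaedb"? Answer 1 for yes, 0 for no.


Check if "caeb" is a subsequence of "abaccaedb"
Greedy scan:
  Position 0 ('a'): no match needed
  Position 1 ('b'): no match needed
  Position 2 ('a'): no match needed
  Position 3 ('c'): matches sub[0] = 'c'
  Position 4 ('c'): no match needed
  Position 5 ('a'): matches sub[1] = 'a'
  Position 6 ('e'): matches sub[2] = 'e'
  Position 7 ('d'): no match needed
  Position 8 ('b'): matches sub[3] = 'b'
All 4 characters matched => is a subsequence

1


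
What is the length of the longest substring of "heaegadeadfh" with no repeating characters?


Input: "heaegadeadfh"
Sliding window (track last position of each char):
  Position 0 ('h'): window [0,0] length 1 -- new best
  Position 1 ('e'): window [0,1] length 2 -- new best
  Position 2 ('a'): window [0,2] length 3 -- new best
  Position 3 ('e'): repeat (last at 1), move window start to 2
  Position 3 ('e'): window [2,3] length 2
  Position 4 ('g'): window [2,4] length 3
  Position 5 ('a'): repeat (last at 2), move window start to 3
  Position 5 ('a'): window [3,5] length 3
  Position 6 ('d'): window [3,6] length 4 -- new best
  Position 7 ('e'): repeat (last at 3), move window start to 4
  Position 7 ('e'): window [4,7] length 4
  Position 8 ('a'): repeat (last at 5), move window start to 6
  Position 8 ('a'): window [6,8] length 3
  Position 9 ('d'): repeat (last at 6), move window start to 7
  Position 9 ('d'): window [7,9] length 3
  Position 10 ('f'): window [7,10] length 4
  Position 11 ('h'): window [7,11] length 5 -- new best
Longest substring with no repeats: "eadfh" with length 5

5


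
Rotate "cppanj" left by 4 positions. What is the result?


Input: "cppanj", rotate left by 4
First 4 characters: "cppa"
Remaining characters: "nj"
Concatenate remaining + first: "nj" + "cppa" = "njcppa"

njcppa


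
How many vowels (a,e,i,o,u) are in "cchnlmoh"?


Input: cchnlmoh
Checking each character:
  'c' at position 0: consonant
  'c' at position 1: consonant
  'h' at position 2: consonant
  'n' at position 3: consonant
  'l' at position 4: consonant
  'm' at position 5: consonant
  'o' at position 6: vowel (running total: 1)
  'h' at position 7: consonant
Total vowels: 1

1


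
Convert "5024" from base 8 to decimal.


Input: "5024" in base 8
Positional expansion:
  Digit '5' (value 5) x 8^3 = 2560
  Digit '0' (value 0) x 8^2 = 0
  Digit '2' (value 2) x 8^1 = 16
  Digit '4' (value 4) x 8^0 = 4
Sum = 2580

2580


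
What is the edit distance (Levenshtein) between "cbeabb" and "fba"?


Computing edit distance: "cbeabb" -> "fba"
DP table:
           f    b    a
      0    1    2    3
  c   1    1    2    3
  b   2    2    1    2
  e   3    3    2    2
  a   4    4    3    2
  b   5    5    4    3
  b   6    6    5    4
Edit distance = dp[6][3] = 4

4


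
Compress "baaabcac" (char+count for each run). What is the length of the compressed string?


Input: baaabcac
Runs:
  'b' x 1 => "b1"
  'a' x 3 => "a3"
  'b' x 1 => "b1"
  'c' x 1 => "c1"
  'a' x 1 => "a1"
  'c' x 1 => "c1"
Compressed: "b1a3b1c1a1c1"
Compressed length: 12

12


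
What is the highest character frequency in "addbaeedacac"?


Input: addbaeedacac
Character counts:
  'a': 4
  'b': 1
  'c': 2
  'd': 3
  'e': 2
Maximum frequency: 4

4


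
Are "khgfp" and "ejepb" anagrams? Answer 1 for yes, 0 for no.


Strings: "khgfp", "ejepb"
Sorted first:  fghkp
Sorted second: beejp
Differ at position 0: 'f' vs 'b' => not anagrams

0


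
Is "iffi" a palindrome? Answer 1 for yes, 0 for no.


Input: iffi
Reversed: iffi
  Compare pos 0 ('i') with pos 3 ('i'): match
  Compare pos 1 ('f') with pos 2 ('f'): match
Result: palindrome

1


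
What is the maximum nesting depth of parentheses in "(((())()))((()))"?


Input: "(((())()))((()))"
Tracking depth:
  Position 0 '(': depth becomes 1
  Position 1 '(': depth becomes 2
  Position 2 '(': depth becomes 3
  Position 3 '(': depth becomes 4
  Position 4 ')': depth becomes 3
  Position 5 ')': depth becomes 2
  Position 6 '(': depth becomes 3
  Position 7 ')': depth becomes 2
  Position 8 ')': depth becomes 1
  Position 9 ')': depth becomes 0
  Position 10 '(': depth becomes 1
  Position 11 '(': depth becomes 2
  Position 12 '(': depth becomes 3
  Position 13 ')': depth becomes 2
  Position 14 ')': depth becomes 1
  Position 15 ')': depth becomes 0
Maximum depth reached: 4

4


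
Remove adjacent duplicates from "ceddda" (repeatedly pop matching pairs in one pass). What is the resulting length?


Input: ceddda
Stack-based adjacent duplicate removal:
  Read 'c': push. Stack: c
  Read 'e': push. Stack: ce
  Read 'd': push. Stack: ced
  Read 'd': matches stack top 'd' => pop. Stack: ce
  Read 'd': push. Stack: ced
  Read 'a': push. Stack: ceda
Final stack: "ceda" (length 4)

4


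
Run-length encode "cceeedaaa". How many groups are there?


Input: cceeedaaa
Scanning for consecutive runs:
  Group 1: 'c' x 2 (positions 0-1)
  Group 2: 'e' x 3 (positions 2-4)
  Group 3: 'd' x 1 (positions 5-5)
  Group 4: 'a' x 3 (positions 6-8)
Total groups: 4

4


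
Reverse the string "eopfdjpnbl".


Input: eopfdjpnbl
Reading characters right to left:
  Position 9: 'l'
  Position 8: 'b'
  Position 7: 'n'
  Position 6: 'p'
  Position 5: 'j'
  Position 4: 'd'
  Position 3: 'f'
  Position 2: 'p'
  Position 1: 'o'
  Position 0: 'e'
Reversed: lbnpjdfpoe

lbnpjdfpoe


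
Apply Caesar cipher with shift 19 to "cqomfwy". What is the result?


Caesar cipher: shift "cqomfwy" by 19
  'c' (pos 2) + 19 = pos 21 = 'v'
  'q' (pos 16) + 19 = pos 9 = 'j'
  'o' (pos 14) + 19 = pos 7 = 'h'
  'm' (pos 12) + 19 = pos 5 = 'f'
  'f' (pos 5) + 19 = pos 24 = 'y'
  'w' (pos 22) + 19 = pos 15 = 'p'
  'y' (pos 24) + 19 = pos 17 = 'r'
Result: vjhfypr

vjhfypr


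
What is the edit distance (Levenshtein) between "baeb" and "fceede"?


Computing edit distance: "baeb" -> "fceede"
DP table:
           f    c    e    e    d    e
      0    1    2    3    4    5    6
  b   1    1    2    3    4    5    6
  a   2    2    2    3    4    5    6
  e   3    3    3    2    3    4    5
  b   4    4    4    3    3    4    5
Edit distance = dp[4][6] = 5

5


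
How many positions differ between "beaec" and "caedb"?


Comparing "beaec" and "caedb" position by position:
  Position 0: 'b' vs 'c' => DIFFER
  Position 1: 'e' vs 'a' => DIFFER
  Position 2: 'a' vs 'e' => DIFFER
  Position 3: 'e' vs 'd' => DIFFER
  Position 4: 'c' vs 'b' => DIFFER
Positions that differ: 5

5


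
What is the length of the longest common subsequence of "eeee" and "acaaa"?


LCS of "eeee" and "acaaa"
DP table:
           a    c    a    a    a
      0    0    0    0    0    0
  e   0    0    0    0    0    0
  e   0    0    0    0    0    0
  e   0    0    0    0    0    0
  e   0    0    0    0    0    0
LCS length = dp[4][5] = 0

0


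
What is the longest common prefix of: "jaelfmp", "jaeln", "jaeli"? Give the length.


Words: jaelfmp, jaeln, jaeli
  Position 0: all 'j' => match
  Position 1: all 'a' => match
  Position 2: all 'e' => match
  Position 3: all 'l' => match
  Position 4: ('f', 'n', 'i') => mismatch, stop
LCP = "jael" (length 4)

4


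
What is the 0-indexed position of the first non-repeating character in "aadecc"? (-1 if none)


Input: aadecc
Character frequencies:
  'a': 2
  'c': 2
  'd': 1
  'e': 1
Scanning left to right for freq == 1:
  Position 0 ('a'): freq=2, skip
  Position 1 ('a'): freq=2, skip
  Position 2 ('d'): unique! => answer = 2

2


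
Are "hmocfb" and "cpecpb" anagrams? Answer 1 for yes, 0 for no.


Strings: "hmocfb", "cpecpb"
Sorted first:  bcfhmo
Sorted second: bccepp
Differ at position 2: 'f' vs 'c' => not anagrams

0


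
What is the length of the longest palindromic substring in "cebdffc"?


Input: "cebdffc"
Checking substrings for palindromes:
  [4:6] "ff" (len 2) => palindrome
Longest palindromic substring: "ff" with length 2

2


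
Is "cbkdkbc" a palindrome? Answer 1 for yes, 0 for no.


Input: cbkdkbc
Reversed: cbkdkbc
  Compare pos 0 ('c') with pos 6 ('c'): match
  Compare pos 1 ('b') with pos 5 ('b'): match
  Compare pos 2 ('k') with pos 4 ('k'): match
Result: palindrome

1


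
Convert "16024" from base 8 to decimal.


Input: "16024" in base 8
Positional expansion:
  Digit '1' (value 1) x 8^4 = 4096
  Digit '6' (value 6) x 8^3 = 3072
  Digit '0' (value 0) x 8^2 = 0
  Digit '2' (value 2) x 8^1 = 16
  Digit '4' (value 4) x 8^0 = 4
Sum = 7188

7188


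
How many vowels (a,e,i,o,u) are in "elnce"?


Input: elnce
Checking each character:
  'e' at position 0: vowel (running total: 1)
  'l' at position 1: consonant
  'n' at position 2: consonant
  'c' at position 3: consonant
  'e' at position 4: vowel (running total: 2)
Total vowels: 2

2


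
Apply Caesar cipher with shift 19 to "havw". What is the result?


Caesar cipher: shift "havw" by 19
  'h' (pos 7) + 19 = pos 0 = 'a'
  'a' (pos 0) + 19 = pos 19 = 't'
  'v' (pos 21) + 19 = pos 14 = 'o'
  'w' (pos 22) + 19 = pos 15 = 'p'
Result: atop

atop


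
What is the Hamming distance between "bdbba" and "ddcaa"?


Comparing "bdbba" and "ddcaa" position by position:
  Position 0: 'b' vs 'd' => differ
  Position 1: 'd' vs 'd' => same
  Position 2: 'b' vs 'c' => differ
  Position 3: 'b' vs 'a' => differ
  Position 4: 'a' vs 'a' => same
Total differences (Hamming distance): 3

3


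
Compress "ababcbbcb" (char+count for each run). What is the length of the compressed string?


Input: ababcbbcb
Runs:
  'a' x 1 => "a1"
  'b' x 1 => "b1"
  'a' x 1 => "a1"
  'b' x 1 => "b1"
  'c' x 1 => "c1"
  'b' x 2 => "b2"
  'c' x 1 => "c1"
  'b' x 1 => "b1"
Compressed: "a1b1a1b1c1b2c1b1"
Compressed length: 16

16


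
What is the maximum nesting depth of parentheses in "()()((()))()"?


Input: "()()((()))()"
Tracking depth:
  Position 0 '(': depth becomes 1
  Position 1 ')': depth becomes 0
  Position 2 '(': depth becomes 1
  Position 3 ')': depth becomes 0
  Position 4 '(': depth becomes 1
  Position 5 '(': depth becomes 2
  Position 6 '(': depth becomes 3
  Position 7 ')': depth becomes 2
  Position 8 ')': depth becomes 1
  Position 9 ')': depth becomes 0
  Position 10 '(': depth becomes 1
  Position 11 ')': depth becomes 0
Maximum depth reached: 3

3


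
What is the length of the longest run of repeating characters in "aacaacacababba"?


Input: "aacaacacababba"
Scanning for longest run:
  Position 1 ('a'): continues run of 'a', length=2
  Position 2 ('c'): new char, reset run to 1
  Position 3 ('a'): new char, reset run to 1
  Position 4 ('a'): continues run of 'a', length=2
  Position 5 ('c'): new char, reset run to 1
  Position 6 ('a'): new char, reset run to 1
  Position 7 ('c'): new char, reset run to 1
  Position 8 ('a'): new char, reset run to 1
  Position 9 ('b'): new char, reset run to 1
  Position 10 ('a'): new char, reset run to 1
  Position 11 ('b'): new char, reset run to 1
  Position 12 ('b'): continues run of 'b', length=2
  Position 13 ('a'): new char, reset run to 1
Longest run: 'a' with length 2

2


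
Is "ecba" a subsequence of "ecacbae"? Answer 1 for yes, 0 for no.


Check if "ecba" is a subsequence of "ecacbae"
Greedy scan:
  Position 0 ('e'): matches sub[0] = 'e'
  Position 1 ('c'): matches sub[1] = 'c'
  Position 2 ('a'): no match needed
  Position 3 ('c'): no match needed
  Position 4 ('b'): matches sub[2] = 'b'
  Position 5 ('a'): matches sub[3] = 'a'
  Position 6 ('e'): no match needed
All 4 characters matched => is a subsequence

1


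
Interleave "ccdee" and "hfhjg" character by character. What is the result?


Interleaving "ccdee" and "hfhjg":
  Position 0: 'c' from first, 'h' from second => "ch"
  Position 1: 'c' from first, 'f' from second => "cf"
  Position 2: 'd' from first, 'h' from second => "dh"
  Position 3: 'e' from first, 'j' from second => "ej"
  Position 4: 'e' from first, 'g' from second => "eg"
Result: chcfdhejeg

chcfdhejeg


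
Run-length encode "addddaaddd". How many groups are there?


Input: addddaaddd
Scanning for consecutive runs:
  Group 1: 'a' x 1 (positions 0-0)
  Group 2: 'd' x 4 (positions 1-4)
  Group 3: 'a' x 2 (positions 5-6)
  Group 4: 'd' x 3 (positions 7-9)
Total groups: 4

4


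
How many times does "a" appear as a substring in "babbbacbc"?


Searching for "a" in "babbbacbc"
Scanning each position:
  Position 0: "b" => no
  Position 1: "a" => MATCH
  Position 2: "b" => no
  Position 3: "b" => no
  Position 4: "b" => no
  Position 5: "a" => MATCH
  Position 6: "c" => no
  Position 7: "b" => no
  Position 8: "c" => no
Total occurrences: 2

2


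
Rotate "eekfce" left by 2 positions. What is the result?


Input: "eekfce", rotate left by 2
First 2 characters: "ee"
Remaining characters: "kfce"
Concatenate remaining + first: "kfce" + "ee" = "kfceee"

kfceee


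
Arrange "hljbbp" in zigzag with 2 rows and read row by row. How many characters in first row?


Zigzag "hljbbp" into 2 rows:
Placing characters:
  'h' => row 0
  'l' => row 1
  'j' => row 0
  'b' => row 1
  'b' => row 0
  'p' => row 1
Rows:
  Row 0: "hjb"
  Row 1: "lbp"
First row length: 3

3


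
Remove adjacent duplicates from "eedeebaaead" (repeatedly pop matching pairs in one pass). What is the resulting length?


Input: eedeebaaead
Stack-based adjacent duplicate removal:
  Read 'e': push. Stack: e
  Read 'e': matches stack top 'e' => pop. Stack: (empty)
  Read 'd': push. Stack: d
  Read 'e': push. Stack: de
  Read 'e': matches stack top 'e' => pop. Stack: d
  Read 'b': push. Stack: db
  Read 'a': push. Stack: dba
  Read 'a': matches stack top 'a' => pop. Stack: db
  Read 'e': push. Stack: dbe
  Read 'a': push. Stack: dbea
  Read 'd': push. Stack: dbead
Final stack: "dbead" (length 5)

5


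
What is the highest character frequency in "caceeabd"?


Input: caceeabd
Character counts:
  'a': 2
  'b': 1
  'c': 2
  'd': 1
  'e': 2
Maximum frequency: 2

2


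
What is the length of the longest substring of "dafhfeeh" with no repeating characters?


Input: "dafhfeeh"
Sliding window (track last position of each char):
  Position 0 ('d'): window [0,0] length 1 -- new best
  Position 1 ('a'): window [0,1] length 2 -- new best
  Position 2 ('f'): window [0,2] length 3 -- new best
  Position 3 ('h'): window [0,3] length 4 -- new best
  Position 4 ('f'): repeat (last at 2), move window start to 3
  Position 4 ('f'): window [3,4] length 2
  Position 5 ('e'): window [3,5] length 3
  Position 6 ('e'): repeat (last at 5), move window start to 6
  Position 6 ('e'): window [6,6] length 1
  Position 7 ('h'): window [6,7] length 2
Longest substring with no repeats: "dafh" with length 4

4


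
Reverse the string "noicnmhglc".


Input: noicnmhglc
Reading characters right to left:
  Position 9: 'c'
  Position 8: 'l'
  Position 7: 'g'
  Position 6: 'h'
  Position 5: 'm'
  Position 4: 'n'
  Position 3: 'c'
  Position 2: 'i'
  Position 1: 'o'
  Position 0: 'n'
Reversed: clghmncion

clghmncion


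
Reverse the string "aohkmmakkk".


Input: aohkmmakkk
Reading characters right to left:
  Position 9: 'k'
  Position 8: 'k'
  Position 7: 'k'
  Position 6: 'a'
  Position 5: 'm'
  Position 4: 'm'
  Position 3: 'k'
  Position 2: 'h'
  Position 1: 'o'
  Position 0: 'a'
Reversed: kkkammkhoa

kkkammkhoa


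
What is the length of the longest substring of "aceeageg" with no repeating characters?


Input: "aceeageg"
Sliding window (track last position of each char):
  Position 0 ('a'): window [0,0] length 1 -- new best
  Position 1 ('c'): window [0,1] length 2 -- new best
  Position 2 ('e'): window [0,2] length 3 -- new best
  Position 3 ('e'): repeat (last at 2), move window start to 3
  Position 3 ('e'): window [3,3] length 1
  Position 4 ('a'): window [3,4] length 2
  Position 5 ('g'): window [3,5] length 3
  Position 6 ('e'): repeat (last at 3), move window start to 4
  Position 6 ('e'): window [4,6] length 3
  Position 7 ('g'): repeat (last at 5), move window start to 6
  Position 7 ('g'): window [6,7] length 2
Longest substring with no repeats: "ace" with length 3

3


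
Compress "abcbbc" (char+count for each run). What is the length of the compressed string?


Input: abcbbc
Runs:
  'a' x 1 => "a1"
  'b' x 1 => "b1"
  'c' x 1 => "c1"
  'b' x 2 => "b2"
  'c' x 1 => "c1"
Compressed: "a1b1c1b2c1"
Compressed length: 10

10


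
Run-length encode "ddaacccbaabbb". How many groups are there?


Input: ddaacccbaabbb
Scanning for consecutive runs:
  Group 1: 'd' x 2 (positions 0-1)
  Group 2: 'a' x 2 (positions 2-3)
  Group 3: 'c' x 3 (positions 4-6)
  Group 4: 'b' x 1 (positions 7-7)
  Group 5: 'a' x 2 (positions 8-9)
  Group 6: 'b' x 3 (positions 10-12)
Total groups: 6

6


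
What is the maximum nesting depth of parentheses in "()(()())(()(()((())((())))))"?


Input: "()(()())(()(()((())((())))))"
Tracking depth:
  Position 0 '(': depth becomes 1
  Position 1 ')': depth becomes 0
  Position 2 '(': depth becomes 1
  Position 3 '(': depth becomes 2
  Position 4 ')': depth becomes 1
  Position 5 '(': depth becomes 2
  Position 6 ')': depth becomes 1
  Position 7 ')': depth becomes 0
  Position 8 '(': depth becomes 1
  Position 9 '(': depth becomes 2
  Position 10 ')': depth becomes 1
  Position 11 '(': depth becomes 2
  Position 12 '(': depth becomes 3
  Position 13 ')': depth becomes 2
  Position 14 '(': depth becomes 3
  Position 15 '(': depth becomes 4
  Position 16 '(': depth becomes 5
  Position 17 ')': depth becomes 4
  Position 18 ')': depth becomes 3
  Position 19 '(': depth becomes 4
  Position 20 '(': depth becomes 5
  Position 21 '(': depth becomes 6
  Position 22 ')': depth becomes 5
  Position 23 ')': depth becomes 4
  Position 24 ')': depth becomes 3
  Position 25 ')': depth becomes 2
  Position 26 ')': depth becomes 1
  Position 27 ')': depth becomes 0
Maximum depth reached: 6

6


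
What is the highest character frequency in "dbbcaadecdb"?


Input: dbbcaadecdb
Character counts:
  'a': 2
  'b': 3
  'c': 2
  'd': 3
  'e': 1
Maximum frequency: 3

3


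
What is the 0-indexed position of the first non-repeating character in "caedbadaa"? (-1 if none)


Input: caedbadaa
Character frequencies:
  'a': 4
  'b': 1
  'c': 1
  'd': 2
  'e': 1
Scanning left to right for freq == 1:
  Position 0 ('c'): unique! => answer = 0

0
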